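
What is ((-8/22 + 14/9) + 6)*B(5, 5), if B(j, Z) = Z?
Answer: 3560/99 ≈ 35.960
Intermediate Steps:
((-8/22 + 14/9) + 6)*B(5, 5) = ((-8/22 + 14/9) + 6)*5 = ((-8*1/22 + 14*(⅑)) + 6)*5 = ((-4/11 + 14/9) + 6)*5 = (118/99 + 6)*5 = (712/99)*5 = 3560/99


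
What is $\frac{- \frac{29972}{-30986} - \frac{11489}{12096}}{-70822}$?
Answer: $- \frac{3271579}{13272278495616} \approx -2.465 \cdot 10^{-7}$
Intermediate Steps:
$\frac{- \frac{29972}{-30986} - \frac{11489}{12096}}{-70822} = \left(\left(-29972\right) \left(- \frac{1}{30986}\right) - \frac{11489}{12096}\right) \left(- \frac{1}{70822}\right) = \left(\frac{14986}{15493} - \frac{11489}{12096}\right) \left(- \frac{1}{70822}\right) = \frac{3271579}{187403328} \left(- \frac{1}{70822}\right) = - \frac{3271579}{13272278495616}$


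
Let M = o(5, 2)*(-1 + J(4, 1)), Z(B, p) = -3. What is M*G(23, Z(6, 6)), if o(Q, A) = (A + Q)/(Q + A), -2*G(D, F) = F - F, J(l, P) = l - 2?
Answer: 0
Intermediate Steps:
J(l, P) = -2 + l
G(D, F) = 0 (G(D, F) = -(F - F)/2 = -½*0 = 0)
o(Q, A) = 1 (o(Q, A) = (A + Q)/(A + Q) = 1)
M = 1 (M = 1*(-1 + (-2 + 4)) = 1*(-1 + 2) = 1*1 = 1)
M*G(23, Z(6, 6)) = 1*0 = 0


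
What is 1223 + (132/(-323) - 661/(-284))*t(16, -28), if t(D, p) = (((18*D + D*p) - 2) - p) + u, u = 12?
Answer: 45357203/45866 ≈ 988.91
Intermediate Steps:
t(D, p) = 10 - p + 18*D + D*p (t(D, p) = (((18*D + D*p) - 2) - p) + 12 = ((-2 + 18*D + D*p) - p) + 12 = (-2 - p + 18*D + D*p) + 12 = 10 - p + 18*D + D*p)
1223 + (132/(-323) - 661/(-284))*t(16, -28) = 1223 + (132/(-323) - 661/(-284))*(10 - 1*(-28) + 18*16 + 16*(-28)) = 1223 + (132*(-1/323) - 661*(-1/284))*(10 + 28 + 288 - 448) = 1223 + (-132/323 + 661/284)*(-122) = 1223 + (176015/91732)*(-122) = 1223 - 10736915/45866 = 45357203/45866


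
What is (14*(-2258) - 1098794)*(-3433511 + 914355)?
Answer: 2847669057336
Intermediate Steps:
(14*(-2258) - 1098794)*(-3433511 + 914355) = (-31612 - 1098794)*(-2519156) = -1130406*(-2519156) = 2847669057336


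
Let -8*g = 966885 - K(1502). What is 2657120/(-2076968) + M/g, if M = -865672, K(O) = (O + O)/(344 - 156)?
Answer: 17352836697788/2949479150531 ≈ 5.8834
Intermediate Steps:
K(O) = O/94 (K(O) = (2*O)/188 = (2*O)*(1/188) = O/94)
g = -11360711/94 (g = -(966885 - 1502/94)/8 = -(966885 - 1*751/47)/8 = -(966885 - 751/47)/8 = -⅛*45442844/47 = -11360711/94 ≈ -1.2086e+5)
2657120/(-2076968) + M/g = 2657120/(-2076968) - 865672/(-11360711/94) = 2657120*(-1/2076968) - 865672*(-94/11360711) = -332140/259621 + 81373168/11360711 = 17352836697788/2949479150531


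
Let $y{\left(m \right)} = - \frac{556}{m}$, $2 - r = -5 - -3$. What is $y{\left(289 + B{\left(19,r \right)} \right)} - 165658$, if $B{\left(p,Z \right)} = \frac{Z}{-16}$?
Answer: $- \frac{191337214}{1155} \approx -1.6566 \cdot 10^{5}$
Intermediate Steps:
$r = 4$ ($r = 2 - \left(-5 - -3\right) = 2 - \left(-5 + 3\right) = 2 - -2 = 2 + 2 = 4$)
$B{\left(p,Z \right)} = - \frac{Z}{16}$ ($B{\left(p,Z \right)} = Z \left(- \frac{1}{16}\right) = - \frac{Z}{16}$)
$y{\left(289 + B{\left(19,r \right)} \right)} - 165658 = - \frac{556}{289 - \frac{1}{4}} - 165658 = - \frac{556}{\frac{1155}{4}} - 165658 = \left(-556\right) \frac{4}{1155} - 165658 = - \frac{2224}{1155} - 165658 = - \frac{191337214}{1155}$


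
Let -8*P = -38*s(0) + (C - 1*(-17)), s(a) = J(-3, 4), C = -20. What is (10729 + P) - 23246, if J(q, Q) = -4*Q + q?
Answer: -100855/8 ≈ -12607.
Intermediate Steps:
J(q, Q) = q - 4*Q
s(a) = -19 (s(a) = -3 - 4*4 = -3 - 16 = -19)
P = -719/8 (P = -(-38*(-19) + (-20 - 1*(-17)))/8 = -(722 + (-20 + 17))/8 = -(722 - 3)/8 = -⅛*719 = -719/8 ≈ -89.875)
(10729 + P) - 23246 = (10729 - 719/8) - 23246 = 85113/8 - 23246 = -100855/8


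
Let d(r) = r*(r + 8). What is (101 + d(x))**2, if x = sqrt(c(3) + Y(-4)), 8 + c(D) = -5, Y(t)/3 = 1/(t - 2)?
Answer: 27169/4 + 2100*I*sqrt(6) ≈ 6792.3 + 5143.9*I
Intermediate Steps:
Y(t) = 3/(-2 + t) (Y(t) = 3/(t - 2) = 3/(-2 + t))
c(D) = -13 (c(D) = -8 - 5 = -13)
x = 3*I*sqrt(6)/2 (x = sqrt(-13 + 3/(-2 - 4)) = sqrt(-13 + 3/(-6)) = sqrt(-13 + 3*(-1/6)) = sqrt(-13 - 1/2) = sqrt(-27/2) = 3*I*sqrt(6)/2 ≈ 3.6742*I)
d(r) = r*(8 + r)
(101 + d(x))**2 = (101 + (3*I*sqrt(6)/2)*(8 + 3*I*sqrt(6)/2))**2 = (101 + 3*I*sqrt(6)*(8 + 3*I*sqrt(6)/2)/2)**2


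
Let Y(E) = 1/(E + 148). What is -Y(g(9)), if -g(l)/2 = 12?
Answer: -1/124 ≈ -0.0080645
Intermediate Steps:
g(l) = -24 (g(l) = -2*12 = -24)
Y(E) = 1/(148 + E)
-Y(g(9)) = -1/(148 - 24) = -1/124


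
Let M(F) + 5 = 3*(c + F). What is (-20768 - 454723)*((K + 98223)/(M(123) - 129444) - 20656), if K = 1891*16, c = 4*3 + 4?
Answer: 1267380116739261/129032 ≈ 9.8222e+9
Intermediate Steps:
c = 16 (c = 12 + 4 = 16)
K = 30256
M(F) = 43 + 3*F (M(F) = -5 + 3*(16 + F) = -5 + (48 + 3*F) = 43 + 3*F)
(-20768 - 454723)*((K + 98223)/(M(123) - 129444) - 20656) = (-20768 - 454723)*((30256 + 98223)/((43 + 3*123) - 129444) - 20656) = -475491*(128479/((43 + 369) - 129444) - 20656) = -475491*(128479/(412 - 129444) - 20656) = -475491*(128479/(-129032) - 20656) = -475491*(128479*(-1/129032) - 20656) = -475491*(-128479/129032 - 20656) = -475491*(-2665413471/129032) = 1267380116739261/129032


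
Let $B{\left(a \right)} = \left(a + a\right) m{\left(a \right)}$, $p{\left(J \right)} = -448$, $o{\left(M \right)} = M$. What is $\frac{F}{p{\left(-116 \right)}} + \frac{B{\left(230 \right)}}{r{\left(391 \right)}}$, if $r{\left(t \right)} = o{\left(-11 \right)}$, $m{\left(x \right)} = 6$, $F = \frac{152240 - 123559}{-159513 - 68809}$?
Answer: $- \frac{282315271069}{1125170816} \approx -250.91$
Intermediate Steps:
$F = - \frac{28681}{228322}$ ($F = \frac{28681}{-228322} = 28681 \left(- \frac{1}{228322}\right) = - \frac{28681}{228322} \approx -0.12562$)
$B{\left(a \right)} = 12 a$ ($B{\left(a \right)} = \left(a + a\right) 6 = 2 a 6 = 12 a$)
$r{\left(t \right)} = -11$
$\frac{F}{p{\left(-116 \right)}} + \frac{B{\left(230 \right)}}{r{\left(391 \right)}} = - \frac{28681}{228322 \left(-448\right)} + \frac{12 \cdot 230}{-11} = \left(- \frac{28681}{228322}\right) \left(- \frac{1}{448}\right) + 2760 \left(- \frac{1}{11}\right) = \frac{28681}{102288256} - \frac{2760}{11} = - \frac{282315271069}{1125170816}$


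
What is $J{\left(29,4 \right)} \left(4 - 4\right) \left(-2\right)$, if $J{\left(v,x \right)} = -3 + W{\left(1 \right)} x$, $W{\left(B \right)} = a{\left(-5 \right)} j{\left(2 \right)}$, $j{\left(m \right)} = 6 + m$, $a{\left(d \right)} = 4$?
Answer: $0$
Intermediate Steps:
$W{\left(B \right)} = 32$ ($W{\left(B \right)} = 4 \left(6 + 2\right) = 4 \cdot 8 = 32$)
$J{\left(v,x \right)} = -3 + 32 x$
$J{\left(29,4 \right)} \left(4 - 4\right) \left(-2\right) = \left(-3 + 32 \cdot 4\right) \left(4 - 4\right) \left(-2\right) = \left(-3 + 128\right) 0 \left(-2\right) = 125 \cdot 0 = 0$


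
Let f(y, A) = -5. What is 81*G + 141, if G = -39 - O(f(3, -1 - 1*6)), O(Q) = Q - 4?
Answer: -2289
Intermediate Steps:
O(Q) = -4 + Q
G = -30 (G = -39 - (-4 - 5) = -39 - 1*(-9) = -39 + 9 = -30)
81*G + 141 = 81*(-30) + 141 = -2430 + 141 = -2289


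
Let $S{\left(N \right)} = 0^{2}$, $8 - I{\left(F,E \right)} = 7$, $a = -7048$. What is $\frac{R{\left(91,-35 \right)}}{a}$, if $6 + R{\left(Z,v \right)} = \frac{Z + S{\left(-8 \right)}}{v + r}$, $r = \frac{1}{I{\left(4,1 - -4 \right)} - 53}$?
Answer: $\frac{7829}{6417204} \approx 0.00122$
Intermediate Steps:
$I{\left(F,E \right)} = 1$ ($I{\left(F,E \right)} = 8 - 7 = 1$)
$S{\left(N \right)} = 0$
$r = - \frac{1}{52}$ ($r = \frac{1}{1 - 53} = \frac{1}{-52} = - \frac{1}{52} \approx -0.019231$)
$R{\left(Z,v \right)} = -6 + \frac{Z}{- \frac{1}{52} + v}$ ($R{\left(Z,v \right)} = -6 + \frac{Z + 0}{v - \frac{1}{52}} = -6 + \frac{Z}{- \frac{1}{52} + v}$)
$\frac{R{\left(91,-35 \right)}}{a} = \frac{2 \frac{1}{-1 + 52 \left(-35\right)} \left(3 - -5460 + 26 \cdot 91\right)}{-7048} = \frac{2 \left(3 + 5460 + 2366\right)}{-1 - 1820} \left(- \frac{1}{7048}\right) = 2 \frac{1}{-1821} \cdot 7829 \left(- \frac{1}{7048}\right) = 2 \left(- \frac{1}{1821}\right) 7829 \left(- \frac{1}{7048}\right) = \left(- \frac{15658}{1821}\right) \left(- \frac{1}{7048}\right) = \frac{7829}{6417204}$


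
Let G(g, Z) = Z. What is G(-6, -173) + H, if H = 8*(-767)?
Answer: -6309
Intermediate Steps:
H = -6136
G(-6, -173) + H = -173 - 6136 = -6309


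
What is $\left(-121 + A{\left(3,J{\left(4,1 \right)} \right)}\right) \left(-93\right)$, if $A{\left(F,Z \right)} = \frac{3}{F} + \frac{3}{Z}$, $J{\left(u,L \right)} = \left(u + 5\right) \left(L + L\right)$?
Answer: $\frac{22289}{2} \approx 11145.0$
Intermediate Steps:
$J{\left(u,L \right)} = 2 L \left(5 + u\right)$ ($J{\left(u,L \right)} = \left(5 + u\right) 2 L = 2 L \left(5 + u\right)$)
$\left(-121 + A{\left(3,J{\left(4,1 \right)} \right)}\right) \left(-93\right) = \left(-121 + \left(\frac{3}{3} + \frac{3}{2 \cdot 1 \left(5 + 4\right)}\right)\right) \left(-93\right) = \left(-121 + \left(3 \cdot \frac{1}{3} + \frac{3}{2 \cdot 1 \cdot 9}\right)\right) \left(-93\right) = \left(-121 + \left(1 + \frac{3}{18}\right)\right) \left(-93\right) = \left(-121 + \left(1 + 3 \cdot \frac{1}{18}\right)\right) \left(-93\right) = \left(-121 + \left(1 + \frac{1}{6}\right)\right) \left(-93\right) = \left(-121 + \frac{7}{6}\right) \left(-93\right) = \left(- \frac{719}{6}\right) \left(-93\right) = \frac{22289}{2}$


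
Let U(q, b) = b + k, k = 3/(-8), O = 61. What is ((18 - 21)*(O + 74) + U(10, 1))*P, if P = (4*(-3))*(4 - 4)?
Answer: 0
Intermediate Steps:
k = -3/8 (k = 3*(-1/8) = -3/8 ≈ -0.37500)
U(q, b) = -3/8 + b (U(q, b) = b - 3/8 = -3/8 + b)
P = 0 (P = -12*0 = 0)
((18 - 21)*(O + 74) + U(10, 1))*P = ((18 - 21)*(61 + 74) + (-3/8 + 1))*0 = (-3*135 + 5/8)*0 = (-405 + 5/8)*0 = -3235/8*0 = 0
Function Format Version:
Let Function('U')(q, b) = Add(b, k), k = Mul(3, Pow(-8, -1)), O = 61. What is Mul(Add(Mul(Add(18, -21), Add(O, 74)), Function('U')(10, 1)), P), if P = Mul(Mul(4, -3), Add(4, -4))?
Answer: 0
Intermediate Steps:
k = Rational(-3, 8) (k = Mul(3, Rational(-1, 8)) = Rational(-3, 8) ≈ -0.37500)
Function('U')(q, b) = Add(Rational(-3, 8), b) (Function('U')(q, b) = Add(b, Rational(-3, 8)) = Add(Rational(-3, 8), b))
P = 0 (P = Mul(-12, 0) = 0)
Mul(Add(Mul(Add(18, -21), Add(O, 74)), Function('U')(10, 1)), P) = Mul(Add(Mul(Add(18, -21), Add(61, 74)), Add(Rational(-3, 8), 1)), 0) = Mul(Add(Mul(-3, 135), Rational(5, 8)), 0) = Mul(Add(-405, Rational(5, 8)), 0) = Mul(Rational(-3235, 8), 0) = 0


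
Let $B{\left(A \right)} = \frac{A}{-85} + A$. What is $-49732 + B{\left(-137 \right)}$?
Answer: $- \frac{4238728}{85} \approx -49867.0$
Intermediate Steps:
$B{\left(A \right)} = \frac{84 A}{85}$ ($B{\left(A \right)} = A \left(- \frac{1}{85}\right) + A = - \frac{A}{85} + A = \frac{84 A}{85}$)
$-49732 + B{\left(-137 \right)} = -49732 + \frac{84}{85} \left(-137\right) = -49732 - \frac{11508}{85} = - \frac{4238728}{85}$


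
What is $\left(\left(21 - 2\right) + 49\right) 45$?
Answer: $3060$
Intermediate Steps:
$\left(\left(21 - 2\right) + 49\right) 45 = \left(19 + 49\right) 45 = 68 \cdot 45 = 3060$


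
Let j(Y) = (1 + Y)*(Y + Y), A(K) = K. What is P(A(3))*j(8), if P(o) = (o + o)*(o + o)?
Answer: 5184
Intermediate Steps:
j(Y) = 2*Y*(1 + Y) (j(Y) = (1 + Y)*(2*Y) = 2*Y*(1 + Y))
P(o) = 4*o**2 (P(o) = (2*o)*(2*o) = 4*o**2)
P(A(3))*j(8) = (4*3**2)*(2*8*(1 + 8)) = (4*9)*(2*8*9) = 36*144 = 5184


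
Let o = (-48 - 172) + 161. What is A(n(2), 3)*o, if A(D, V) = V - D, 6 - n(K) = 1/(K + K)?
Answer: 649/4 ≈ 162.25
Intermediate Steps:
n(K) = 6 - 1/(2*K) (n(K) = 6 - 1/(K + K) = 6 - 1/(2*K))
o = -59 (o = -220 + 161 = -59)
A(n(2), 3)*o = (3 - (6 - 1/2/2))*(-59) = (3 - (6 - 1/2*1/2))*(-59) = (3 - (6 - 1/4))*(-59) = (3 - 1*23/4)*(-59) = (3 - 23/4)*(-59) = -11/4*(-59) = 649/4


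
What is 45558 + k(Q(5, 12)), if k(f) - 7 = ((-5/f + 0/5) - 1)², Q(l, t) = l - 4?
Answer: 45601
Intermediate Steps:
Q(l, t) = -4 + l
k(f) = 7 + (-1 - 5/f)² (k(f) = 7 + ((-5/f + 0/5) - 1)² = 7 + ((-5/f + 0*(⅕)) - 1)² = 7 + ((-5/f + 0) - 1)² = 7 + (-5/f - 1)² = 7 + (-1 - 5/f)²)
45558 + k(Q(5, 12)) = 45558 + (7 + (5 + (-4 + 5))²/(-4 + 5)²) = 45558 + (7 + (5 + 1)²/1²) = 45558 + (7 + 1*6²) = 45558 + (7 + 1*36) = 45558 + (7 + 36) = 45558 + 43 = 45601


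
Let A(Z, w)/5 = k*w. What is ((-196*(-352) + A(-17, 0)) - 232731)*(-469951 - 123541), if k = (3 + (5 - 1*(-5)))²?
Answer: 97177786588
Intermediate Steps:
k = 169 (k = (3 + (5 + 5))² = (3 + 10)² = 13² = 169)
A(Z, w) = 845*w (A(Z, w) = 5*(169*w) = 845*w)
((-196*(-352) + A(-17, 0)) - 232731)*(-469951 - 123541) = ((-196*(-352) + 845*0) - 232731)*(-469951 - 123541) = ((68992 + 0) - 232731)*(-593492) = (68992 - 232731)*(-593492) = -163739*(-593492) = 97177786588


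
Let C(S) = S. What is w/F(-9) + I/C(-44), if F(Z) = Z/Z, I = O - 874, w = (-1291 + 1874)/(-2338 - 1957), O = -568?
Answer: 3083869/94490 ≈ 32.637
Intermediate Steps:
w = -583/4295 (w = 583/(-4295) = 583*(-1/4295) = -583/4295 ≈ -0.13574)
I = -1442 (I = -568 - 874 = -1442)
F(Z) = 1
w/F(-9) + I/C(-44) = -583/4295/1 - 1442/(-44) = -583/4295*1 - 1442*(-1/44) = -583/4295 + 721/22 = 3083869/94490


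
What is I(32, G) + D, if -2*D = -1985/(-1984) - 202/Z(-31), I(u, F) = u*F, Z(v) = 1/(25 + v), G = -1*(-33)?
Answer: 1783615/3968 ≈ 449.50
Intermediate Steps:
G = 33
I(u, F) = F*u
D = -2406593/3968 (D = -(-1985/(-1984) - 202/(1/(25 - 31)))/2 = -(-1985*(-1/1984) - 202/(1/(-6)))/2 = -(1985/1984 - 202/(-⅙))/2 = -(1985/1984 - 202*(-6))/2 = -(1985/1984 + 1212)/2 = -½*2406593/1984 = -2406593/3968 ≈ -606.50)
I(32, G) + D = 33*32 - 2406593/3968 = 1056 - 2406593/3968 = 1783615/3968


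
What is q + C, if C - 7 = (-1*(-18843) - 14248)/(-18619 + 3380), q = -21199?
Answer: -322949483/15239 ≈ -21192.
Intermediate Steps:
C = 102078/15239 (C = 7 + (-1*(-18843) - 14248)/(-18619 + 3380) = 7 + (18843 - 14248)/(-15239) = 7 + 4595*(-1/15239) = 7 - 4595/15239 = 102078/15239 ≈ 6.6985)
q + C = -21199 + 102078/15239 = -322949483/15239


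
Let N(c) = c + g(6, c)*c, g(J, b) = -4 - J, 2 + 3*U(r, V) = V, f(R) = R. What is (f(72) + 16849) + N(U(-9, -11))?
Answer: 16960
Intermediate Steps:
U(r, V) = -⅔ + V/3
N(c) = -9*c (N(c) = c + (-4 - 1*6)*c = c + (-4 - 6)*c = c - 10*c = -9*c)
(f(72) + 16849) + N(U(-9, -11)) = (72 + 16849) - 9*(-⅔ + (⅓)*(-11)) = 16921 - 9*(-⅔ - 11/3) = 16921 - 9*(-13/3) = 16921 + 39 = 16960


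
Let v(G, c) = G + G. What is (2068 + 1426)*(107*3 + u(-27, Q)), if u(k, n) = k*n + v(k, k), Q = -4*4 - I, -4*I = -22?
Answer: 2961165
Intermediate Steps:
I = 11/2 (I = -¼*(-22) = 11/2 ≈ 5.5000)
Q = -43/2 (Q = -4*4 - 1*11/2 = -16 - 11/2 = -43/2 ≈ -21.500)
v(G, c) = 2*G
u(k, n) = 2*k + k*n (u(k, n) = k*n + 2*k = 2*k + k*n)
(2068 + 1426)*(107*3 + u(-27, Q)) = (2068 + 1426)*(107*3 - 27*(2 - 43/2)) = 3494*(321 - 27*(-39/2)) = 3494*(321 + 1053/2) = 3494*(1695/2) = 2961165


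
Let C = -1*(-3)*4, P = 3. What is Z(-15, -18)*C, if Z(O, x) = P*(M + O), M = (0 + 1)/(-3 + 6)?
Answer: -528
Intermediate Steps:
M = ⅓ (M = 1/3 = 1*(⅓) = ⅓ ≈ 0.33333)
Z(O, x) = 1 + 3*O (Z(O, x) = 3*(⅓ + O) = 1 + 3*O)
C = 12 (C = 3*4 = 12)
Z(-15, -18)*C = (1 + 3*(-15))*12 = (1 - 45)*12 = -44*12 = -528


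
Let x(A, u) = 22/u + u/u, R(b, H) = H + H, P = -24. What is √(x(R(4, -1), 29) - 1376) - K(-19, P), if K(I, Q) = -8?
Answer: 8 + I*√1155737/29 ≈ 8.0 + 37.071*I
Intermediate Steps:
R(b, H) = 2*H
x(A, u) = 1 + 22/u (x(A, u) = 22/u + 1 = 1 + 22/u)
√(x(R(4, -1), 29) - 1376) - K(-19, P) = √((22 + 29)/29 - 1376) - 1*(-8) = √((1/29)*51 - 1376) + 8 = √(51/29 - 1376) + 8 = √(-39853/29) + 8 = I*√1155737/29 + 8 = 8 + I*√1155737/29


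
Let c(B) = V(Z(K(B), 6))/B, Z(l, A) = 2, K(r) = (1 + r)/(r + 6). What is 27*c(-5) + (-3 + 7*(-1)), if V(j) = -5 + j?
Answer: 31/5 ≈ 6.2000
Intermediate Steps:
K(r) = (1 + r)/(6 + r)
c(B) = -3/B (c(B) = (-5 + 2)/B = -3/B)
27*c(-5) + (-3 + 7*(-1)) = 27*(-3/(-5)) + (-3 + 7*(-1)) = 27*(-3*(-⅕)) + (-3 - 7) = 27*(⅗) - 10 = 81/5 - 10 = 31/5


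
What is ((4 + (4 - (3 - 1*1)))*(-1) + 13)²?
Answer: 49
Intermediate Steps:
((4 + (4 - (3 - 1*1)))*(-1) + 13)² = ((4 + (4 - (3 - 1)))*(-1) + 13)² = ((4 + (4 - 1*2))*(-1) + 13)² = ((4 + (4 - 2))*(-1) + 13)² = ((4 + 2)*(-1) + 13)² = (6*(-1) + 13)² = (-6 + 13)² = 7² = 49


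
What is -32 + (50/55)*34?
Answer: -12/11 ≈ -1.0909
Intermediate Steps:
-32 + (50/55)*34 = -32 + (50*(1/55))*34 = -32 + (10/11)*34 = -32 + 340/11 = -12/11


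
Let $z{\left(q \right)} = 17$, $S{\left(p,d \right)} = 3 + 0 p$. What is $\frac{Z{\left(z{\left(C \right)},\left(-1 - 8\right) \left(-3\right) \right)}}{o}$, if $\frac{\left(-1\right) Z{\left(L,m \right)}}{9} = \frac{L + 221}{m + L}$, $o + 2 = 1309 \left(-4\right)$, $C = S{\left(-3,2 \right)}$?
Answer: $\frac{119}{12804} \approx 0.009294$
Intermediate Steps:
$S{\left(p,d \right)} = 3$ ($S{\left(p,d \right)} = 3 + 0 = 3$)
$C = 3$
$o = -5238$ ($o = -2 + 1309 \left(-4\right) = -2 - 5236 = -5238$)
$Z{\left(L,m \right)} = - \frac{9 \left(221 + L\right)}{L + m}$ ($Z{\left(L,m \right)} = - 9 \frac{L + 221}{m + L} = - 9 \frac{221 + L}{L + m} = - \frac{9 \left(221 + L\right)}{L + m}$)
$\frac{Z{\left(z{\left(C \right)},\left(-1 - 8\right) \left(-3\right) \right)}}{o} = \frac{9 \frac{1}{17 + \left(-1 - 8\right) \left(-3\right)} \left(-221 - 17\right)}{-5238} = \frac{9 \left(-221 - 17\right)}{17 - -27} \left(- \frac{1}{5238}\right) = 9 \frac{1}{17 + 27} \left(-238\right) \left(- \frac{1}{5238}\right) = 9 \cdot \frac{1}{44} \left(-238\right) \left(- \frac{1}{5238}\right) = \left(- \frac{1071}{22}\right) \left(- \frac{1}{5238}\right) = \frac{119}{12804}$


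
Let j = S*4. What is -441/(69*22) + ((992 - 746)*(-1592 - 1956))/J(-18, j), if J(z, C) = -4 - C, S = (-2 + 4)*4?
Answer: 36802963/1518 ≈ 24244.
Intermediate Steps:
S = 8 (S = 2*4 = 8)
j = 32 (j = 8*4 = 32)
-441/(69*22) + ((992 - 746)*(-1592 - 1956))/J(-18, j) = -441/(69*22) + ((992 - 746)*(-1592 - 1956))/(-4 - 1*32) = -441/1518 + (246*(-3548))/(-4 - 32) = -441*1/1518 - 872808/(-36) = -147/506 - 872808*(-1/36) = -147/506 + 72734/3 = 36802963/1518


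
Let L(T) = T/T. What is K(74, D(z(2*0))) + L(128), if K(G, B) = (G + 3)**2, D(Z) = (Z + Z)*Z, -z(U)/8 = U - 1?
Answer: 5930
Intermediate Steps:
z(U) = 8 - 8*U (z(U) = -8*(U - 1) = -8*(-1 + U) = 8 - 8*U)
D(Z) = 2*Z**2 (D(Z) = (2*Z)*Z = 2*Z**2)
K(G, B) = (3 + G)**2
L(T) = 1
K(74, D(z(2*0))) + L(128) = (3 + 74)**2 + 1 = 77**2 + 1 = 5929 + 1 = 5930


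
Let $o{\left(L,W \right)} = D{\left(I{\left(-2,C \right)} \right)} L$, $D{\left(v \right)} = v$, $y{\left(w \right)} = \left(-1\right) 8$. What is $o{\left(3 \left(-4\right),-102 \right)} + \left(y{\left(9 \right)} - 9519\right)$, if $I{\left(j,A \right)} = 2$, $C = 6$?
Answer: $-9551$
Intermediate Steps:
$y{\left(w \right)} = -8$
$o{\left(L,W \right)} = 2 L$
$o{\left(3 \left(-4\right),-102 \right)} + \left(y{\left(9 \right)} - 9519\right) = 2 \cdot 3 \left(-4\right) - 9527 = 2 \left(-12\right) - 9527 = -24 - 9527 = -9551$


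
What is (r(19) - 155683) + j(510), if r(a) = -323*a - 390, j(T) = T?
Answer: -161700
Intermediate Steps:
r(a) = -390 - 323*a
(r(19) - 155683) + j(510) = ((-390 - 323*19) - 155683) + 510 = ((-390 - 6137) - 155683) + 510 = (-6527 - 155683) + 510 = -162210 + 510 = -161700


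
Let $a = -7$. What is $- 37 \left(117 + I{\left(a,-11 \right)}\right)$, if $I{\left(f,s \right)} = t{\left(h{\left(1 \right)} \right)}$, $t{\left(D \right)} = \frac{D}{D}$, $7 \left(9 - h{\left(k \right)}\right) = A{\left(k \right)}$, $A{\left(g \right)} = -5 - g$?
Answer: $-4366$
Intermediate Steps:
$h{\left(k \right)} = \frac{68}{7} + \frac{k}{7}$ ($h{\left(k \right)} = 9 - \frac{-5 - k}{7} = 9 + \left(\frac{5}{7} + \frac{k}{7}\right) = \frac{68}{7} + \frac{k}{7}$)
$t{\left(D \right)} = 1$
$I{\left(f,s \right)} = 1$
$- 37 \left(117 + I{\left(a,-11 \right)}\right) = - 37 \left(117 + 1\right) = \left(-37\right) 118 = -4366$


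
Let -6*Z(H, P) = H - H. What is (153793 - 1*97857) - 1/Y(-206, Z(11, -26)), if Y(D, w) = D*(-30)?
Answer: 345684479/6180 ≈ 55936.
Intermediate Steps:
Z(H, P) = 0 (Z(H, P) = -(H - H)/6 = -1/6*0 = 0)
Y(D, w) = -30*D
(153793 - 1*97857) - 1/Y(-206, Z(11, -26)) = (153793 - 1*97857) - 1/((-30*(-206))) = (153793 - 97857) - 1/6180 = 55936 - 1*1/6180 = 55936 - 1/6180 = 345684479/6180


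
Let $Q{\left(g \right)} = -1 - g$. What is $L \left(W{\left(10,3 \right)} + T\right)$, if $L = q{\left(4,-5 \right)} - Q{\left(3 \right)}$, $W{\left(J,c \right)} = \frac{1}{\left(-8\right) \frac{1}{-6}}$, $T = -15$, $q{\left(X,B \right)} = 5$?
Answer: $- \frac{513}{4} \approx -128.25$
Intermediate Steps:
$W{\left(J,c \right)} = \frac{3}{4}$ ($W{\left(J,c \right)} = \frac{1}{\left(-8\right) \left(- \frac{1}{6}\right)} = \frac{1}{\frac{4}{3}} = \frac{3}{4}$)
$L = 9$ ($L = 5 - \left(-1 - 3\right) = 5 - -4 = 5 + 4 = 9$)
$L \left(W{\left(10,3 \right)} + T\right) = 9 \left(\frac{3}{4} - 15\right) = 9 \left(- \frac{57}{4}\right) = - \frac{513}{4}$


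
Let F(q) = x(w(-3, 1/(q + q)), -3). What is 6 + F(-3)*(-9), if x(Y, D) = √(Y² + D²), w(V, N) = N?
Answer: 6 - 15*√13/2 ≈ -21.042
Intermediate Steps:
x(Y, D) = √(D² + Y²)
F(q) = √(9 + 1/(4*q²)) (F(q) = √((-3)² + (1/(q + q))²) = √(9 + (1/(2*q))²) = √(9 + 1/(4*q²)))
6 + F(-3)*(-9) = 6 + (√(36 + (-3)⁻²)/2)*(-9) = 6 + (√(36 + ⅑)/2)*(-9) = 6 + (√(325/9)/2)*(-9) = 6 + ((5*√13/3)/2)*(-9) = 6 + (5*√13/6)*(-9) = 6 - 15*√13/2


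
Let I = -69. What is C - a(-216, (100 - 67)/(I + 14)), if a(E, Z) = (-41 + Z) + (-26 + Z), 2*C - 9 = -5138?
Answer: -24963/10 ≈ -2496.3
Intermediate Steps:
C = -5129/2 (C = 9/2 + (½)*(-5138) = 9/2 - 2569 = -5129/2 ≈ -2564.5)
a(E, Z) = -67 + 2*Z
C - a(-216, (100 - 67)/(I + 14)) = -5129/2 - (-67 + 2*((100 - 67)/(-69 + 14))) = -5129/2 - (-67 + 2*(33/(-55))) = -5129/2 - (-67 + 2*(33*(-1/55))) = -5129/2 - (-67 + 2*(-⅗)) = -5129/2 - (-67 - 6/5) = -5129/2 - 1*(-341/5) = -5129/2 + 341/5 = -24963/10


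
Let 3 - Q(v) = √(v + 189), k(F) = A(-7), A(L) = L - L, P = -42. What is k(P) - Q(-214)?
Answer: -3 + 5*I ≈ -3.0 + 5.0*I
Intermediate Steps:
A(L) = 0
k(F) = 0
Q(v) = 3 - √(189 + v) (Q(v) = 3 - √(v + 189) = 3 - √(189 + v))
k(P) - Q(-214) = 0 - (3 - √(189 - 214)) = 0 - (3 - √(-25)) = 0 - (3 - 5*I) = 0 + (-3 + 5*I) = -3 + 5*I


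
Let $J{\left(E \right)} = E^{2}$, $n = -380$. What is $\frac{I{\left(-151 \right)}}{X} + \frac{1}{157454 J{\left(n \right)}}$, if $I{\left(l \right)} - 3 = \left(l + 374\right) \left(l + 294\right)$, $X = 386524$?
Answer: $\frac{181276979241431}{2197036971245600} \approx 0.08251$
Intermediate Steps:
$I{\left(l \right)} = 3 + \left(294 + l\right) \left(374 + l\right)$ ($I{\left(l \right)} = 3 + \left(l + 374\right) \left(l + 294\right) = 3 + \left(374 + l\right) \left(294 + l\right) = 3 + \left(294 + l\right) \left(374 + l\right)$)
$\frac{I{\left(-151 \right)}}{X} + \frac{1}{157454 J{\left(n \right)}} = \frac{109959 + \left(-151\right)^{2} + 668 \left(-151\right)}{386524} + \frac{1}{157454 \left(-380\right)^{2}} = \left(109959 + 22801 - 100868\right) \frac{1}{386524} + \frac{1}{157454 \cdot 144400} = 31892 \cdot \frac{1}{386524} + \frac{1}{157454} \cdot \frac{1}{144400} = \frac{7973}{96631} + \frac{1}{22736357600} = \frac{181276979241431}{2197036971245600}$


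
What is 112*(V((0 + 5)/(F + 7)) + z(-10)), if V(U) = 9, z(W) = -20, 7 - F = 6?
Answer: -1232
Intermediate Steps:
F = 1 (F = 7 - 1*6 = 7 - 6 = 1)
112*(V((0 + 5)/(F + 7)) + z(-10)) = 112*(9 - 20) = 112*(-11) = -1232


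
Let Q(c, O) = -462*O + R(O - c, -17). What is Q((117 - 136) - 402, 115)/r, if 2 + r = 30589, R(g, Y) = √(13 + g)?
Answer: -53130/30587 + 3*√61/30587 ≈ -1.7362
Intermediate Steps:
r = 30587 (r = -2 + 30589 = 30587)
Q(c, O) = √(13 + O - c) - 462*O (Q(c, O) = -462*O + √(13 + (O - c)) = -462*O + √(13 + O - c) = √(13 + O - c) - 462*O)
Q((117 - 136) - 402, 115)/r = (√(13 + 115 - ((117 - 136) - 402)) - 462*115)/30587 = (√(13 + 115 - (-19 - 402)) - 53130)*(1/30587) = (√(13 + 115 - 1*(-421)) - 53130)*(1/30587) = (√(13 + 115 + 421) - 53130)*(1/30587) = (√549 - 53130)*(1/30587) = (3*√61 - 53130)*(1/30587) = (-53130 + 3*√61)*(1/30587) = -53130/30587 + 3*√61/30587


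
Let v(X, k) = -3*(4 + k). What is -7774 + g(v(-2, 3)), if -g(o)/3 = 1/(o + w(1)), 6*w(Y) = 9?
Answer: -101060/13 ≈ -7773.8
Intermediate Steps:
w(Y) = 3/2 (w(Y) = (⅙)*9 = 3/2)
v(X, k) = -12 - 3*k
g(o) = -3/(3/2 + o) (g(o) = -3/(o + 3/2) = -3/(3/2 + o))
-7774 + g(v(-2, 3)) = -7774 - 6/(3 + 2*(-12 - 3*3)) = -7774 - 6/(3 + 2*(-12 - 9)) = -7774 - 6/(3 + 2*(-21)) = -7774 - 6/(3 - 42) = -7774 - 6/(-39) = -7774 - 6*(-1/39) = -7774 + 2/13 = -101060/13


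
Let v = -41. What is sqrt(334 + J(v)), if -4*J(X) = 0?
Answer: sqrt(334) ≈ 18.276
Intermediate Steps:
J(X) = 0 (J(X) = -1/4*0 = 0)
sqrt(334 + J(v)) = sqrt(334 + 0) = sqrt(334)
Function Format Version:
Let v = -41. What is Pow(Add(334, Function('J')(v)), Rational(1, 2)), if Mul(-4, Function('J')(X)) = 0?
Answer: Pow(334, Rational(1, 2)) ≈ 18.276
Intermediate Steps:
Function('J')(X) = 0 (Function('J')(X) = Mul(Rational(-1, 4), 0) = 0)
Pow(Add(334, Function('J')(v)), Rational(1, 2)) = Pow(Add(334, 0), Rational(1, 2)) = Pow(334, Rational(1, 2))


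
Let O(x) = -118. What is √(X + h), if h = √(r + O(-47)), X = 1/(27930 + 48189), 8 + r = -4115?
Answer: √(76119 + 5794102161*I*√4241)/76119 ≈ 5.7063 + 5.7063*I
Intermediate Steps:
r = -4123 (r = -8 - 4115 = -4123)
X = 1/76119 ≈ 1.3137e-5
h = I*√4241 (h = √(-4123 - 118) = √(-4241) = I*√4241 ≈ 65.123*I)
√(X + h) = √(1/76119 + I*√4241)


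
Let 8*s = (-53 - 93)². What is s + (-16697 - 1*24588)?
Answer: -77241/2 ≈ -38621.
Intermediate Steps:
s = 5329/2 (s = (-53 - 93)²/8 = (⅛)*(-146)² = (⅛)*21316 = 5329/2 ≈ 2664.5)
s + (-16697 - 1*24588) = 5329/2 + (-16697 - 1*24588) = 5329/2 + (-16697 - 24588) = 5329/2 - 41285 = -77241/2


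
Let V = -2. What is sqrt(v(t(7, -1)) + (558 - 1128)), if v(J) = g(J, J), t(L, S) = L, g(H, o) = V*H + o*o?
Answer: I*sqrt(535) ≈ 23.13*I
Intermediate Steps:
g(H, o) = o**2 - 2*H (g(H, o) = -2*H + o*o = -2*H + o**2 = o**2 - 2*H)
v(J) = J**2 - 2*J
sqrt(v(t(7, -1)) + (558 - 1128)) = sqrt(7*(-2 + 7) + (558 - 1128)) = sqrt(7*5 - 570) = sqrt(35 - 570) = sqrt(-535) = I*sqrt(535)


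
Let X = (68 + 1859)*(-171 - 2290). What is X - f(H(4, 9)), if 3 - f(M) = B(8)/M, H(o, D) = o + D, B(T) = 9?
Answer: -61650541/13 ≈ -4.7424e+6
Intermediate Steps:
X = -4742347 (X = 1927*(-2461) = -4742347)
H(o, D) = D + o
f(M) = 3 - 9/M
X - f(H(4, 9)) = -4742347 - (3 - 9/(9 + 4)) = -4742347 - (3 - 9/13) = -4742347 - 1*30/13 = -4742347 - 30/13 = -61650541/13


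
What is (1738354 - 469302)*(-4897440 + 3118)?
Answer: -6211149122744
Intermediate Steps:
(1738354 - 469302)*(-4897440 + 3118) = 1269052*(-4894322) = -6211149122744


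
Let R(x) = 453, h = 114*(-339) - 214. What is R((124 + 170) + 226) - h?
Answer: 39313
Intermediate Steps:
h = -38860 (h = -38646 - 214 = -38860)
R((124 + 170) + 226) - h = 453 - 1*(-38860) = 453 + 38860 = 39313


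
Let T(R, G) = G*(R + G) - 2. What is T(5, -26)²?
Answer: 295936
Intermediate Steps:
T(R, G) = -2 + G*(G + R) (T(R, G) = G*(G + R) - 2 = -2 + G*(G + R))
T(5, -26)² = (-2 + (-26)² - 26*5)² = (-2 + 676 - 130)² = 544² = 295936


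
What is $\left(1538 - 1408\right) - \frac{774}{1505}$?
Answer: $\frac{4532}{35} \approx 129.49$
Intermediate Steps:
$\left(1538 - 1408\right) - \frac{774}{1505} = 130 - \frac{18}{35} = \frac{4532}{35}$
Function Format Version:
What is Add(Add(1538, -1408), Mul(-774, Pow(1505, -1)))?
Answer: Rational(4532, 35) ≈ 129.49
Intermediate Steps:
Add(Add(1538, -1408), Mul(-774, Pow(1505, -1))) = Add(130, Mul(-774, Rational(1, 1505))) = Add(130, Rational(-18, 35)) = Rational(4532, 35)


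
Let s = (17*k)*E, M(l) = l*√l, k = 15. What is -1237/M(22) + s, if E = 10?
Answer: 2550 - 1237*√22/484 ≈ 2538.0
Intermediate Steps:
M(l) = l^(3/2)
s = 2550 (s = (17*15)*10 = 255*10 = 2550)
-1237/M(22) + s = -1237*√22/484 + 2550 = 2550 - 1237*√22/484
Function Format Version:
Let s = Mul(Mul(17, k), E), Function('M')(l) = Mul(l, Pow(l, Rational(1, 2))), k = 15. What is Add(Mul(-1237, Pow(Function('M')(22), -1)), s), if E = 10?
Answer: Add(2550, Mul(Rational(-1237, 484), Pow(22, Rational(1, 2)))) ≈ 2538.0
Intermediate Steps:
Function('M')(l) = Pow(l, Rational(3, 2))
s = 2550 (s = Mul(Mul(17, 15), 10) = Mul(255, 10) = 2550)
Add(Mul(-1237, Pow(Function('M')(22), -1)), s) = Add(Mul(-1237, Pow(Pow(22, Rational(3, 2)), -1)), 2550) = Add(Mul(-1237, Pow(Mul(22, Pow(22, Rational(1, 2))), -1)), 2550) = Add(Mul(-1237, Mul(Rational(1, 484), Pow(22, Rational(1, 2)))), 2550) = Add(Mul(Rational(-1237, 484), Pow(22, Rational(1, 2))), 2550) = Add(2550, Mul(Rational(-1237, 484), Pow(22, Rational(1, 2))))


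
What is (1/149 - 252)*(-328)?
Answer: 12315416/149 ≈ 82654.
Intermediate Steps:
(1/149 - 252)*(-328) = -37547/149*(-328) = 12315416/149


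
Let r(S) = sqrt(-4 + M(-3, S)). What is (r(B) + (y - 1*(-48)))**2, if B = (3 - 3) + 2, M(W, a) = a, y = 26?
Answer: (74 + I*sqrt(2))**2 ≈ 5474.0 + 209.3*I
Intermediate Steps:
B = 2 (B = 0 + 2 = 2)
r(S) = sqrt(-4 + S)
(r(B) + (y - 1*(-48)))**2 = (sqrt(-4 + 2) + (26 - 1*(-48)))**2 = (sqrt(-2) + (26 + 48))**2 = (I*sqrt(2) + 74)**2 = (74 + I*sqrt(2))**2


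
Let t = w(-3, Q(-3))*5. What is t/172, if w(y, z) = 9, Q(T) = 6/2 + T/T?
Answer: 45/172 ≈ 0.26163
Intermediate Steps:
Q(T) = 4 (Q(T) = 6*(1/2) + 1 = 3 + 1 = 4)
t = 45 (t = 9*5 = 45)
t/172 = 45/172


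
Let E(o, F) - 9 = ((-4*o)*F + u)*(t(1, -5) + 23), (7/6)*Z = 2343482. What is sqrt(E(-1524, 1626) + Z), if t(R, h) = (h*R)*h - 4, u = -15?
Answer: 3*sqrt(2385430369)/7 ≈ 20932.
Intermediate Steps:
Z = 14060892/7 (Z = (6/7)*2343482 = 14060892/7 ≈ 2.0087e+6)
t(R, h) = -4 + R*h**2 (t(R, h) = (R*h)*h - 4 = R*h**2 - 4 = -4 + R*h**2)
E(o, F) = -651 - 176*F*o (E(o, F) = 9 + ((-4*o)*F - 15)*((-4 + 1*(-5)**2) + 23) = 9 + (-4*F*o - 15)*((-4 + 1*25) + 23) = 9 + (-15 - 4*F*o)*((-4 + 25) + 23) = 9 + (-15 - 4*F*o)*(21 + 23) = 9 + (-15 - 4*F*o)*44 = 9 + (-660 - 176*F*o) = -651 - 176*F*o)
sqrt(E(-1524, 1626) + Z) = sqrt((-651 - 176*1626*(-1524)) + 14060892/7) = sqrt((-651 + 436132224) + 14060892/7) = sqrt(436131573 + 14060892/7) = sqrt(3066981903/7) = 3*sqrt(2385430369)/7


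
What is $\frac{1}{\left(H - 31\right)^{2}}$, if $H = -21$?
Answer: $\frac{1}{2704} \approx 0.00036982$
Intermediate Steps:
$\frac{1}{\left(H - 31\right)^{2}} = \frac{1}{\left(-21 - 31\right)^{2}} = \frac{1}{\left(-52\right)^{2}} = \frac{1}{2704}$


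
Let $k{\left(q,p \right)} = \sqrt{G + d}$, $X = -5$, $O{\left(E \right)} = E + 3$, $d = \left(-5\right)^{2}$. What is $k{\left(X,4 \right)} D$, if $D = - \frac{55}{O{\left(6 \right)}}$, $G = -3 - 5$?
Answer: $- \frac{55 \sqrt{17}}{9} \approx -25.197$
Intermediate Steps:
$d = 25$
$O{\left(E \right)} = 3 + E$
$G = -8$ ($G = -3 - 5 = -8$)
$k{\left(q,p \right)} = \sqrt{17}$ ($k{\left(q,p \right)} = \sqrt{-8 + 25} = \sqrt{17}$)
$D = - \frac{55}{9}$ ($D = - \frac{55}{3 + 6} = - \frac{55}{9} \approx -6.1111$)
$k{\left(X,4 \right)} D = \sqrt{17} \left(- \frac{55}{9}\right) = - \frac{55 \sqrt{17}}{9}$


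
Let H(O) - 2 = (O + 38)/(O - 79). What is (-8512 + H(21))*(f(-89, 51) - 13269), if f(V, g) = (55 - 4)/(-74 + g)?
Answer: 75338690541/667 ≈ 1.1295e+8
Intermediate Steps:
f(V, g) = 51/(-74 + g)
H(O) = 2 + (38 + O)/(-79 + O) (H(O) = 2 + (O + 38)/(O - 79) = 2 + (38 + O)/(-79 + O))
(-8512 + H(21))*(f(-89, 51) - 13269) = (-8512 + 3*(-40 + 21)/(-79 + 21))*(51/(-74 + 51) - 13269) = (-8512 + 3*(-19)/(-58))*(51/(-23) - 13269) = (-8512 + 3*(-1/58)*(-19))*(51*(-1/23) - 13269) = (-8512 + 57/58)*(-51/23 - 13269) = -493639/58*(-305238/23) = 75338690541/667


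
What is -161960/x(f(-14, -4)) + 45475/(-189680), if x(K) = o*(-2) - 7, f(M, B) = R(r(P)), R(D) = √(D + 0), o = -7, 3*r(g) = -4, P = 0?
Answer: -6144178225/265552 ≈ -23137.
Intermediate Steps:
r(g) = -4/3 (r(g) = (⅓)*(-4) = -4/3)
R(D) = √D
f(M, B) = 2*I*√3/3 (f(M, B) = √(-4/3) = 2*I*√3/3)
x(K) = 7 (x(K) = -7*(-2) - 7 = 14 - 7 = 7)
-161960/x(f(-14, -4)) + 45475/(-189680) = -161960/7 + 45475/(-189680) = -161960*⅐ + 45475*(-1/189680) = -161960/7 - 9095/37936 = -6144178225/265552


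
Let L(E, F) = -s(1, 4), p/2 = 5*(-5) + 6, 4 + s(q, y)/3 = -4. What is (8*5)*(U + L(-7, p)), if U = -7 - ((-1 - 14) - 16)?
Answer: 1920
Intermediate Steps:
s(q, y) = -24 (s(q, y) = -12 + 3*(-4) = -12 - 12 = -24)
p = -38 (p = 2*(5*(-5) + 6) = 2*(-25 + 6) = 2*(-19) = -38)
L(E, F) = 24 (L(E, F) = -1*(-24) = 24)
U = 24 (U = -7 - (-15 - 16) = -7 - 1*(-31) = -7 + 31 = 24)
(8*5)*(U + L(-7, p)) = (8*5)*(24 + 24) = 40*48 = 1920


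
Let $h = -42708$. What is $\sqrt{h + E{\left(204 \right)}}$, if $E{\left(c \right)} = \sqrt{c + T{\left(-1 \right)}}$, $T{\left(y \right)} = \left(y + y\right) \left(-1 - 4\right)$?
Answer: $\sqrt{-42708 + \sqrt{214}} \approx 206.62 i$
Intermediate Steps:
$T{\left(y \right)} = - 10 y$ ($T{\left(y \right)} = 2 y \left(-5\right) = - 10 y$)
$E{\left(c \right)} = \sqrt{10 + c}$ ($E{\left(c \right)} = \sqrt{c - -10} = \sqrt{c + 10} = \sqrt{10 + c}$)
$\sqrt{h + E{\left(204 \right)}} = \sqrt{-42708 + \sqrt{10 + 204}} = \sqrt{-42708 + \sqrt{214}}$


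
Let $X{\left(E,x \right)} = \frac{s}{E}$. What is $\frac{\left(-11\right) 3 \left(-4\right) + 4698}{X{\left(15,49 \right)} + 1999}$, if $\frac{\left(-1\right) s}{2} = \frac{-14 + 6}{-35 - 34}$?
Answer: $\frac{4999050}{2068949} \approx 2.4162$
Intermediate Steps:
$s = - \frac{16}{69}$ ($s = - 2 \frac{-14 + 6}{-35 - 34} = - 2 \left(- \frac{8}{-69}\right) = - 2 \left(\left(-8\right) \left(- \frac{1}{69}\right)\right) = \left(-2\right) \frac{8}{69} = - \frac{16}{69} \approx -0.23188$)
$X{\left(E,x \right)} = - \frac{16}{69 E}$
$\frac{\left(-11\right) 3 \left(-4\right) + 4698}{X{\left(15,49 \right)} + 1999} = \frac{\left(-11\right) 3 \left(-4\right) + 4698}{- \frac{16}{69 \cdot 15} + 1999} = \frac{\left(-33\right) \left(-4\right) + 4698}{\left(- \frac{16}{69}\right) \frac{1}{15} + 1999} = \frac{132 + 4698}{- \frac{16}{1035} + 1999} = \frac{4830}{\frac{2068949}{1035}} = 4830 \cdot \frac{1035}{2068949} = \frac{4999050}{2068949}$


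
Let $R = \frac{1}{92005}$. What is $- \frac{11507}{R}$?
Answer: $-1058701535$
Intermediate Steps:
$R = \frac{1}{92005} \approx 1.0869 \cdot 10^{-5}$
$- \frac{11507}{R} = - 11507 \frac{1}{\frac{1}{92005}} = \left(-11507\right) 92005 = -1058701535$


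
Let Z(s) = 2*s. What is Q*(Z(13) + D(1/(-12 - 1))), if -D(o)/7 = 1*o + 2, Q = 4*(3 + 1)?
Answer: 2608/13 ≈ 200.62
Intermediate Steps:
Q = 16 (Q = 4*4 = 16)
D(o) = -14 - 7*o (D(o) = -7*(1*o + 2) = -7*(o + 2) = -7*(2 + o) = -14 - 7*o)
Q*(Z(13) + D(1/(-12 - 1))) = 16*(2*13 + (-14 - 7/(-12 - 1))) = 16*(26 + (-14 - 7/(-13))) = 16*(26 + (-14 - 7*(-1/13))) = 16*(26 + (-14 + 7/13)) = 16*(26 - 175/13) = 16*(163/13) = 2608/13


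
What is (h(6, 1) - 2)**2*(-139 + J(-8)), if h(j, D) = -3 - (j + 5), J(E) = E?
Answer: -37632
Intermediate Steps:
h(j, D) = -8 - j (h(j, D) = -3 - (5 + j) = -3 + (-5 - j) = -8 - j)
(h(6, 1) - 2)**2*(-139 + J(-8)) = ((-8 - 1*6) - 2)**2*(-139 - 8) = ((-8 - 6) - 2)**2*(-147) = (-14 - 2)**2*(-147) = (-16)**2*(-147) = 256*(-147) = -37632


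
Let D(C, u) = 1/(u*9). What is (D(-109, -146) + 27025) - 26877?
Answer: 194471/1314 ≈ 148.00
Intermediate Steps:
D(C, u) = 1/(9*u)
(D(-109, -146) + 27025) - 26877 = ((1/9)/(-146) + 27025) - 26877 = ((1/9)*(-1/146) + 27025) - 26877 = (-1/1314 + 27025) - 26877 = 35510849/1314 - 26877 = 194471/1314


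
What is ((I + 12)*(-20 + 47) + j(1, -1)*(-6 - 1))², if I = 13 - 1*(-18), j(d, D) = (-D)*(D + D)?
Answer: 1380625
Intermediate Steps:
j(d, D) = -2*D² (j(d, D) = (-D)*(2*D) = -2*D²)
I = 31 (I = 13 + 18 = 31)
((I + 12)*(-20 + 47) + j(1, -1)*(-6 - 1))² = ((31 + 12)*(-20 + 47) + (-2*(-1)²)*(-6 - 1))² = (43*27 - 2*1*(-7))² = (1161 - 2*(-7))² = (1161 + 14)² = 1175² = 1380625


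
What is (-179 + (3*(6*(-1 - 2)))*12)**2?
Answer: 683929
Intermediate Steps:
(-179 + (3*(6*(-1 - 2)))*12)**2 = (-179 + (3*(6*(-3)))*12)**2 = (-179 + (3*(-18))*12)**2 = (-179 - 54*12)**2 = (-179 - 648)**2 = (-827)**2 = 683929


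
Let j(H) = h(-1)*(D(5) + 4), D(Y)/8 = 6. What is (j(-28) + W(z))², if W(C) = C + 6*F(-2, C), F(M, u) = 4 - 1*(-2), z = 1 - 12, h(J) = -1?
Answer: 729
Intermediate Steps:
z = -11
D(Y) = 48 (D(Y) = 8*6 = 48)
F(M, u) = 6 (F(M, u) = 4 + 2 = 6)
W(C) = 36 + C (W(C) = C + 6*6 = C + 36 = 36 + C)
j(H) = -52 (j(H) = -(48 + 4) = -1*52 = -52)
(j(-28) + W(z))² = (-52 + (36 - 11))² = (-52 + 25)² = (-27)² = 729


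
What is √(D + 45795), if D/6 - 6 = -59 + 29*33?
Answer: 3*√5691 ≈ 226.32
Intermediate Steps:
D = 5424 (D = 36 + 6*(-59 + 29*33) = 36 + 6*(-59 + 957) = 36 + 6*898 = 36 + 5388 = 5424)
√(D + 45795) = √(5424 + 45795) = √51219 = 3*√5691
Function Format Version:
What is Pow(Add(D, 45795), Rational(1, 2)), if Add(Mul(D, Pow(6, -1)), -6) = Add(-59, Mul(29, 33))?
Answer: Mul(3, Pow(5691, Rational(1, 2))) ≈ 226.32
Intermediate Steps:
D = 5424 (D = Add(36, Mul(6, Add(-59, Mul(29, 33)))) = Add(36, Mul(6, Add(-59, 957))) = Add(36, Mul(6, 898)) = Add(36, 5388) = 5424)
Pow(Add(D, 45795), Rational(1, 2)) = Pow(Add(5424, 45795), Rational(1, 2)) = Pow(51219, Rational(1, 2)) = Mul(3, Pow(5691, Rational(1, 2)))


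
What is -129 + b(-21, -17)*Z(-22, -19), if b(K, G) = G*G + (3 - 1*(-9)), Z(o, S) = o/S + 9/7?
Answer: 11524/19 ≈ 606.53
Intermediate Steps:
Z(o, S) = 9/7 + o/S (Z(o, S) = o/S + 9*(⅐) = o/S + 9/7 = 9/7 + o/S)
b(K, G) = 12 + G² (b(K, G) = G² + (3 + 9) = G² + 12 = 12 + G²)
-129 + b(-21, -17)*Z(-22, -19) = -129 + (12 + (-17)²)*(9/7 - 22/(-19)) = -129 + (12 + 289)*(9/7 - 22*(-1/19)) = -129 + 301*(9/7 + 22/19) = -129 + 301*(325/133) = -129 + 13975/19 = 11524/19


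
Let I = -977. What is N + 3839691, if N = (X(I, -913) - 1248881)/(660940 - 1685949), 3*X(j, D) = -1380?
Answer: 3935719081560/1025009 ≈ 3.8397e+6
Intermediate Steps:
X(j, D) = -460 (X(j, D) = (1/3)*(-1380) = -460)
N = 1249341/1025009 (N = (-460 - 1248881)/(660940 - 1685949) = -1249341/(-1025009) = -1249341*(-1/1025009) = 1249341/1025009 ≈ 1.2189)
N + 3839691 = 1249341/1025009 + 3839691 = 3935719081560/1025009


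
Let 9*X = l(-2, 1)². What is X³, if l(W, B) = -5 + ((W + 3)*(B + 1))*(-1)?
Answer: 117649/729 ≈ 161.38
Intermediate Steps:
l(W, B) = -5 - (1 + B)*(3 + W) (l(W, B) = -5 + ((3 + W)*(1 + B))*(-1) = -5 + ((1 + B)*(3 + W))*(-1) = -5 - (1 + B)*(3 + W))
X = 49/9 (X = (-8 - 1*(-2) - 3*1 - 1*1*(-2))²/9 = (-8 + 2 - 3 + 2)²/9 = (⅑)*(-7)² = (⅑)*49 = 49/9 ≈ 5.4444)
X³ = (49/9)³ = 117649/729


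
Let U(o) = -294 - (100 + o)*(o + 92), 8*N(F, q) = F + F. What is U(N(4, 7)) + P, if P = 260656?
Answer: 250969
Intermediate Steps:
N(F, q) = F/4 (N(F, q) = (F + F)/8 = (2*F)/8 = F/4)
U(o) = -294 - (92 + o)*(100 + o) (U(o) = -294 - (100 + o)*(92 + o) = -294 - (92 + o)*(100 + o))
U(N(4, 7)) + P = (-9494 - ((1/4)*4)**2 - 48*4) + 260656 = (-9494 - 1*1**2 - 192*1) + 260656 = (-9494 - 1*1 - 192) + 260656 = (-9494 - 1 - 192) + 260656 = -9687 + 260656 = 250969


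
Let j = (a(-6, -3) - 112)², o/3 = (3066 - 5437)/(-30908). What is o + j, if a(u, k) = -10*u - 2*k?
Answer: 65408441/30908 ≈ 2116.2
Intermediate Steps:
o = 7113/30908 (o = 3*((3066 - 5437)/(-30908)) = 3*(-2371*(-1/30908)) = 3*(2371/30908) = 7113/30908 ≈ 0.23013)
j = 2116 (j = ((-10*(-6) - 2*(-3)) - 112)² = ((60 + 6) - 112)² = (66 - 112)² = (-46)² = 2116)
o + j = 7113/30908 + 2116 = 65408441/30908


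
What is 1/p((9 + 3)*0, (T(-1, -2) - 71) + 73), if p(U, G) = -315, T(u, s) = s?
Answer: -1/315 ≈ -0.0031746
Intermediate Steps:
1/p((9 + 3)*0, (T(-1, -2) - 71) + 73) = 1/(-315) = -1/315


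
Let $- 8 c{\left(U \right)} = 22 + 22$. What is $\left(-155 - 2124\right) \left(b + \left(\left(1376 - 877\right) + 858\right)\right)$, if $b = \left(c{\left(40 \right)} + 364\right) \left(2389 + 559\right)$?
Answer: $-2411671985$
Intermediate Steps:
$c{\left(U \right)} = - \frac{11}{2}$ ($c{\left(U \right)} = - \frac{22 + 22}{8} = \left(- \frac{1}{8}\right) 44 = - \frac{11}{2}$)
$b = 1056858$ ($b = \left(- \frac{11}{2} + 364\right) \left(2389 + 559\right) = \frac{717}{2} \cdot 2948 = 1056858$)
$\left(-155 - 2124\right) \left(b + \left(\left(1376 - 877\right) + 858\right)\right) = \left(-155 - 2124\right) \left(1056858 + \left(\left(1376 - 877\right) + 858\right)\right) = - 2279 \left(1056858 + \left(499 + 858\right)\right) = - 2279 \left(1056858 + 1357\right) = \left(-2279\right) 1058215 = -2411671985$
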